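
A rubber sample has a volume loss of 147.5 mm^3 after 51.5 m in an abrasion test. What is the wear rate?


Rate = volume_loss / distance
= 147.5 / 51.5
= 2.864 mm^3/m

2.864 mm^3/m


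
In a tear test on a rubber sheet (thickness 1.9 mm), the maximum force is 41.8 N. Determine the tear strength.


Tear strength = force / thickness
= 41.8 / 1.9
= 22.0 N/mm

22.0 N/mm


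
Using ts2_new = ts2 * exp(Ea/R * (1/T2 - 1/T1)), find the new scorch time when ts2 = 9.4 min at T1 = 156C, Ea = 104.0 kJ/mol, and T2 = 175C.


Convert temperatures: T1 = 156 + 273.15 = 429.15 K, T2 = 175 + 273.15 = 448.15 K
ts2_new = 9.4 * exp(104000 / 8.314 * (1/448.15 - 1/429.15))
1/T2 - 1/T1 = -9.8792e-05
ts2_new = 2.73 min

2.73 min


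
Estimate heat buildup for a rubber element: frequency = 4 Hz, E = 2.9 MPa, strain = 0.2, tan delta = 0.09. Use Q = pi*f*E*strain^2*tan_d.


Q = pi * f * E * strain^2 * tan_d
= pi * 4 * 2.9 * 0.2^2 * 0.09
= pi * 4 * 2.9 * 0.0400 * 0.09
= 0.1312

Q = 0.1312


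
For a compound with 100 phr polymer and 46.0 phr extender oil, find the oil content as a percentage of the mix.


Oil % = oil / (100 + oil) * 100
= 46.0 / (100 + 46.0) * 100
= 46.0 / 146.0 * 100
= 31.51%

31.51%


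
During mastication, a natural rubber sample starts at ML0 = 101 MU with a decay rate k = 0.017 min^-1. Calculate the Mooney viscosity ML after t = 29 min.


ML = ML0 * exp(-k * t)
ML = 101 * exp(-0.017 * 29)
ML = 101 * 0.6108
ML = 61.69 MU

61.69 MU


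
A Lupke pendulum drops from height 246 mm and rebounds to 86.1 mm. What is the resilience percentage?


Resilience = h_rebound / h_drop * 100
= 86.1 / 246 * 100
= 35.0%

35.0%


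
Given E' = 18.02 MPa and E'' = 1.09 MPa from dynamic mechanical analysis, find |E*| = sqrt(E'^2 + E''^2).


|E*| = sqrt(E'^2 + E''^2)
= sqrt(18.02^2 + 1.09^2)
= sqrt(324.7204 + 1.1881)
= 18.053 MPa

18.053 MPa


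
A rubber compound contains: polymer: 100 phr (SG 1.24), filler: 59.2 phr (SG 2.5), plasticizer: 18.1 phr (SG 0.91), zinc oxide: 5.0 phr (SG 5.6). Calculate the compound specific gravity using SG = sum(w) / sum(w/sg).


Sum of weights = 182.3
Volume contributions:
  polymer: 100/1.24 = 80.6452
  filler: 59.2/2.5 = 23.6800
  plasticizer: 18.1/0.91 = 19.8901
  zinc oxide: 5.0/5.6 = 0.8929
Sum of volumes = 125.1081
SG = 182.3 / 125.1081 = 1.457

SG = 1.457


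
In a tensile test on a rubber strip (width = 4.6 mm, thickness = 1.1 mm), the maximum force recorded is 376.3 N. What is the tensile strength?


Area = width * thickness = 4.6 * 1.1 = 5.06 mm^2
TS = force / area = 376.3 / 5.06 = 74.37 MPa

74.37 MPa


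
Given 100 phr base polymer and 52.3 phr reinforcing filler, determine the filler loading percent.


Filler % = filler / (rubber + filler) * 100
= 52.3 / (100 + 52.3) * 100
= 52.3 / 152.3 * 100
= 34.34%

34.34%


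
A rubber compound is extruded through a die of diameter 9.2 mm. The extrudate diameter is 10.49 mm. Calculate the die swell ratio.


Die swell ratio = D_extrudate / D_die
= 10.49 / 9.2
= 1.14

Die swell = 1.14


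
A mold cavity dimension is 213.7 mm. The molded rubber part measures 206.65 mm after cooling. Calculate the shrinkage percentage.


Shrinkage = (mold - part) / mold * 100
= (213.7 - 206.65) / 213.7 * 100
= 7.05 / 213.7 * 100
= 3.3%

3.3%


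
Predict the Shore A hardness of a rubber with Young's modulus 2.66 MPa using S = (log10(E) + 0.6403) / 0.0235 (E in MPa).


log10(E) = 0.0235*S - 0.6403  =>  S = (log10(E) + 0.6403) / 0.0235
log10(2.66) = 0.424882
S = (0.424882 + 0.6403) / 0.0235 = 1.065182 / 0.0235
S = 45.3

Shore A = 45.3


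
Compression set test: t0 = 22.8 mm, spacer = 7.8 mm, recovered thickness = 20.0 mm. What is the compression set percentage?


CS = (t0 - recovered) / (t0 - ts) * 100
= (22.8 - 20.0) / (22.8 - 7.8) * 100
= 2.8 / 15.0 * 100
= 18.7%

18.7%


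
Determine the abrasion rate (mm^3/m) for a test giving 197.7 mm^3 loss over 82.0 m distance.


Rate = volume_loss / distance
= 197.7 / 82.0
= 2.411 mm^3/m

2.411 mm^3/m


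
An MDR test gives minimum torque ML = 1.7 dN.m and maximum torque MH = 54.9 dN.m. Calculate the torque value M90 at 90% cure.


M90 = ML + 0.9 * (MH - ML)
M90 = 1.7 + 0.9 * (54.9 - 1.7)
M90 = 1.7 + 0.9 * 53.2
M90 = 49.58 dN.m

49.58 dN.m


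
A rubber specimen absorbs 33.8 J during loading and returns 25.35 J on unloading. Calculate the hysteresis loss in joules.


Hysteresis loss = loading - unloading
= 33.8 - 25.35
= 8.45 J

8.45 J


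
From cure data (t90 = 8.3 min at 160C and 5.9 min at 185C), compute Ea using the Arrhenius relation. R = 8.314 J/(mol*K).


T1 = 433.15 K, T2 = 458.15 K
1/T1 - 1/T2 = 1.2598e-04
ln(t1/t2) = ln(8.3/5.9) = 0.3413
Ea = 8.314 * 0.3413 / 1.2598e-04 = 22524.5610 J/mol
Ea = 22.52 kJ/mol

22.52 kJ/mol


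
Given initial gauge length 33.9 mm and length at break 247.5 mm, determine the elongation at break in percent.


Elongation = (Lf - L0) / L0 * 100
= (247.5 - 33.9) / 33.9 * 100
= 213.6 / 33.9 * 100
= 630.1%

630.1%


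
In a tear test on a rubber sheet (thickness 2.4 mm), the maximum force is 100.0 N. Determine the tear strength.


Tear strength = force / thickness
= 100.0 / 2.4
= 41.67 N/mm

41.67 N/mm


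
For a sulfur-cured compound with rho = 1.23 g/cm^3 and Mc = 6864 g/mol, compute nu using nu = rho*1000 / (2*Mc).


nu = rho * 1000 / (2 * Mc)
nu = 1.23 * 1000 / (2 * 6864)
nu = 1230.0 / 13728
nu = 0.0896 mol/L

0.0896 mol/L


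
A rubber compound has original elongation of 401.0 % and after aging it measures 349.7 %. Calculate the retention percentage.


Retention = aged / original * 100
= 349.7 / 401.0 * 100
= 87.2%

87.2%


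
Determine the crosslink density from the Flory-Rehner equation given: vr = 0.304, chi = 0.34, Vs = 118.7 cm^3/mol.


ln(1 - vr) = ln(1 - 0.304) = -0.3624
Numerator = -((-0.3624) + 0.304 + 0.34 * 0.304^2) = 0.0270
Denominator = 118.7 * (0.304^(1/3) - 0.304/2) = 61.7709
nu = 0.0270 / 61.7709 = 4.3684e-04 mol/cm^3

4.3684e-04 mol/cm^3


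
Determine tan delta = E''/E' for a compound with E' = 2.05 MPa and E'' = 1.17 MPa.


tan delta = E'' / E'
= 1.17 / 2.05
= 0.5707

tan delta = 0.5707


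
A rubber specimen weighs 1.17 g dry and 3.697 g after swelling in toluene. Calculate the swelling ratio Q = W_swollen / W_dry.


Q = W_swollen / W_dry
Q = 3.697 / 1.17
Q = 3.16

Q = 3.16


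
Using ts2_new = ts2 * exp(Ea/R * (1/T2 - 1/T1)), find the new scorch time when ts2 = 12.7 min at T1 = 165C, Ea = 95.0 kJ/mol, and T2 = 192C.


Convert temperatures: T1 = 165 + 273.15 = 438.15 K, T2 = 192 + 273.15 = 465.15 K
ts2_new = 12.7 * exp(95000 / 8.314 * (1/465.15 - 1/438.15))
1/T2 - 1/T1 = -1.3248e-04
ts2_new = 2.79 min

2.79 min


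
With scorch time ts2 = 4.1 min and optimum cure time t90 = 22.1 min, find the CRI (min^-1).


CRI = 100 / (t90 - ts2)
= 100 / (22.1 - 4.1)
= 100 / 18.0
= 5.56 min^-1

5.56 min^-1


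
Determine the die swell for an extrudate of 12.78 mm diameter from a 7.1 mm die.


Die swell ratio = D_extrudate / D_die
= 12.78 / 7.1
= 1.8

Die swell = 1.8


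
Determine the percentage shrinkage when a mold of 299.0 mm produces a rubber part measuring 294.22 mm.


Shrinkage = (mold - part) / mold * 100
= (299.0 - 294.22) / 299.0 * 100
= 4.78 / 299.0 * 100
= 1.6%

1.6%


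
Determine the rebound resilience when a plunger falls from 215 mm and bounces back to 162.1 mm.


Resilience = h_rebound / h_drop * 100
= 162.1 / 215 * 100
= 75.4%

75.4%


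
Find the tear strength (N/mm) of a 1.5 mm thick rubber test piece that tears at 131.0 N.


Tear strength = force / thickness
= 131.0 / 1.5
= 87.33 N/mm

87.33 N/mm


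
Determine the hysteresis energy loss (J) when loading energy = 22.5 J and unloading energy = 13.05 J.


Hysteresis loss = loading - unloading
= 22.5 - 13.05
= 9.45 J

9.45 J


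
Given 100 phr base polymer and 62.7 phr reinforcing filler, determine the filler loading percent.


Filler % = filler / (rubber + filler) * 100
= 62.7 / (100 + 62.7) * 100
= 62.7 / 162.7 * 100
= 38.54%

38.54%


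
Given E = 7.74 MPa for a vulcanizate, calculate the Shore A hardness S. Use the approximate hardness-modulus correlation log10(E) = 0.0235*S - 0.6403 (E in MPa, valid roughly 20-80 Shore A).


log10(E) = 0.0235*S - 0.6403  =>  S = (log10(E) + 0.6403) / 0.0235
log10(7.74) = 0.888741
S = (0.888741 + 0.6403) / 0.0235 = 1.529041 / 0.0235
S = 65.1

Shore A = 65.1


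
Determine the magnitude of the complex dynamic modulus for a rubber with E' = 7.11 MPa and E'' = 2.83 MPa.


|E*| = sqrt(E'^2 + E''^2)
= sqrt(7.11^2 + 2.83^2)
= sqrt(50.5521 + 8.0089)
= 7.653 MPa

7.653 MPa


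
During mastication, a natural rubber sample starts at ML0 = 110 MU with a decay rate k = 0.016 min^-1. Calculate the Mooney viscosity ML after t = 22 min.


ML = ML0 * exp(-k * t)
ML = 110 * exp(-0.016 * 22)
ML = 110 * 0.7033
ML = 77.36 MU

77.36 MU


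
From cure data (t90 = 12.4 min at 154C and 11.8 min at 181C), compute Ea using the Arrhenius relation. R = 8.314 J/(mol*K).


T1 = 427.15 K, T2 = 454.15 K
1/T1 - 1/T2 = 1.3918e-04
ln(t1/t2) = ln(12.4/11.8) = 0.0496
Ea = 8.314 * 0.0496 / 1.3918e-04 = 2962.6536 J/mol
Ea = 2.96 kJ/mol

2.96 kJ/mol


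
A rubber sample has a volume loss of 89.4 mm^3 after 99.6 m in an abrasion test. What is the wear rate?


Rate = volume_loss / distance
= 89.4 / 99.6
= 0.898 mm^3/m

0.898 mm^3/m


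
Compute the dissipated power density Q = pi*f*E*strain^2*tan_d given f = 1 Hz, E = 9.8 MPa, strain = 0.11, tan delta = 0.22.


Q = pi * f * E * strain^2 * tan_d
= pi * 1 * 9.8 * 0.11^2 * 0.22
= pi * 1 * 9.8 * 0.0121 * 0.22
= 0.0820

Q = 0.0820


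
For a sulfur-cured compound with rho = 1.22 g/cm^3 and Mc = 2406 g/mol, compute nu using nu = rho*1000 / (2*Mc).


nu = rho * 1000 / (2 * Mc)
nu = 1.22 * 1000 / (2 * 2406)
nu = 1220.0 / 4812
nu = 0.2535 mol/L

0.2535 mol/L


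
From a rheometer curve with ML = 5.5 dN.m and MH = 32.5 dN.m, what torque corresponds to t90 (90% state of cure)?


M90 = ML + 0.9 * (MH - ML)
M90 = 5.5 + 0.9 * (32.5 - 5.5)
M90 = 5.5 + 0.9 * 27.0
M90 = 29.8 dN.m

29.8 dN.m


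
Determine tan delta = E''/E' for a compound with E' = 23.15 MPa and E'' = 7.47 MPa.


tan delta = E'' / E'
= 7.47 / 23.15
= 0.3227

tan delta = 0.3227


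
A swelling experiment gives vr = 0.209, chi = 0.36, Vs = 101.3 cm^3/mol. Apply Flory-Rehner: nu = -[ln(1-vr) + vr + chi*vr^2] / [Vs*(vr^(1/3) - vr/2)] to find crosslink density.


ln(1 - vr) = ln(1 - 0.209) = -0.2345
Numerator = -((-0.2345) + 0.209 + 0.36 * 0.209^2) = 0.0097
Denominator = 101.3 * (0.209^(1/3) - 0.209/2) = 49.5304
nu = 0.0097 / 49.5304 = 1.9649e-04 mol/cm^3

1.9649e-04 mol/cm^3


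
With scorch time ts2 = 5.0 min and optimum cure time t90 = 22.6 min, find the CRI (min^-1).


CRI = 100 / (t90 - ts2)
= 100 / (22.6 - 5.0)
= 100 / 17.6
= 5.68 min^-1

5.68 min^-1


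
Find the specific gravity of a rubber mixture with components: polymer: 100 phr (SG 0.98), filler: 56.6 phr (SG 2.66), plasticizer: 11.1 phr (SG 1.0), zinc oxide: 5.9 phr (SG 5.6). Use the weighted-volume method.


Sum of weights = 173.6
Volume contributions:
  polymer: 100/0.98 = 102.0408
  filler: 56.6/2.66 = 21.2782
  plasticizer: 11.1/1.0 = 11.1000
  zinc oxide: 5.9/5.6 = 1.0536
Sum of volumes = 135.4726
SG = 173.6 / 135.4726 = 1.281

SG = 1.281


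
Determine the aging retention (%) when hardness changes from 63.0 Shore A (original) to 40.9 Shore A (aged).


Retention = aged / original * 100
= 40.9 / 63.0 * 100
= 64.9%

64.9%


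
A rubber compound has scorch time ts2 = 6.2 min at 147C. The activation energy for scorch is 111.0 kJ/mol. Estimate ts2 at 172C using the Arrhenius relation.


Convert temperatures: T1 = 147 + 273.15 = 420.15 K, T2 = 172 + 273.15 = 445.15 K
ts2_new = 6.2 * exp(111000 / 8.314 * (1/445.15 - 1/420.15))
1/T2 - 1/T1 = -1.3367e-04
ts2_new = 1.04 min

1.04 min


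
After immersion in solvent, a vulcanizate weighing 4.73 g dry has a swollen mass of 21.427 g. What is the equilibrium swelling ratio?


Q = W_swollen / W_dry
Q = 21.427 / 4.73
Q = 4.53

Q = 4.53


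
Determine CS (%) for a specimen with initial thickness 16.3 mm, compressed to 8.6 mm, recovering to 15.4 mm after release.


CS = (t0 - recovered) / (t0 - ts) * 100
= (16.3 - 15.4) / (16.3 - 8.6) * 100
= 0.9 / 7.7 * 100
= 11.7%

11.7%


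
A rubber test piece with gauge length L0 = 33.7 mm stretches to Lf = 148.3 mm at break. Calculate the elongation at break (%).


Elongation = (Lf - L0) / L0 * 100
= (148.3 - 33.7) / 33.7 * 100
= 114.6 / 33.7 * 100
= 340.1%

340.1%


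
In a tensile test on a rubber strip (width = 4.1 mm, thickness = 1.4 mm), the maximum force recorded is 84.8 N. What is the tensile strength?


Area = width * thickness = 4.1 * 1.4 = 5.74 mm^2
TS = force / area = 84.8 / 5.74 = 14.77 MPa

14.77 MPa


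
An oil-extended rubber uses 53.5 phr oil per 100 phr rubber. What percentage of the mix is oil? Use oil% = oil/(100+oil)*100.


Oil % = oil / (100 + oil) * 100
= 53.5 / (100 + 53.5) * 100
= 53.5 / 153.5 * 100
= 34.85%

34.85%


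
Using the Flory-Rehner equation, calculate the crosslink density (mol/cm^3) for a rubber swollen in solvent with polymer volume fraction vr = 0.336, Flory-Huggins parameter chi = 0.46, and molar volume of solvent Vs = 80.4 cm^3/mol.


ln(1 - vr) = ln(1 - 0.336) = -0.4095
Numerator = -((-0.4095) + 0.336 + 0.46 * 0.336^2) = 0.0215
Denominator = 80.4 * (0.336^(1/3) - 0.336/2) = 42.3873
nu = 0.0215 / 42.3873 = 5.0819e-04 mol/cm^3

5.0819e-04 mol/cm^3


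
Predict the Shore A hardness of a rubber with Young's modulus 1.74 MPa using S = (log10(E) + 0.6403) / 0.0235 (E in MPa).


log10(E) = 0.0235*S - 0.6403  =>  S = (log10(E) + 0.6403) / 0.0235
log10(1.74) = 0.240549
S = (0.240549 + 0.6403) / 0.0235 = 0.880849 / 0.0235
S = 37.5

Shore A = 37.5


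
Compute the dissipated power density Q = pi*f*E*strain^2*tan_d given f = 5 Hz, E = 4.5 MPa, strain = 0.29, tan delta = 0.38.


Q = pi * f * E * strain^2 * tan_d
= pi * 5 * 4.5 * 0.29^2 * 0.38
= pi * 5 * 4.5 * 0.0841 * 0.38
= 2.2590

Q = 2.2590


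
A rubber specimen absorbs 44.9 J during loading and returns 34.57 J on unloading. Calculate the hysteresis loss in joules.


Hysteresis loss = loading - unloading
= 44.9 - 34.57
= 10.33 J

10.33 J


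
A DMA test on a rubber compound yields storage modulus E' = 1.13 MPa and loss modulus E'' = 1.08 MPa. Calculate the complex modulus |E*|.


|E*| = sqrt(E'^2 + E''^2)
= sqrt(1.13^2 + 1.08^2)
= sqrt(1.2769 + 1.1664)
= 1.563 MPa

1.563 MPa


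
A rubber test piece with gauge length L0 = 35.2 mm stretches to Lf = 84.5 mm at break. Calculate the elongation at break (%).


Elongation = (Lf - L0) / L0 * 100
= (84.5 - 35.2) / 35.2 * 100
= 49.3 / 35.2 * 100
= 140.1%

140.1%


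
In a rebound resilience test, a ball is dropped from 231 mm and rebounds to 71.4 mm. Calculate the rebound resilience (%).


Resilience = h_rebound / h_drop * 100
= 71.4 / 231 * 100
= 30.9%

30.9%


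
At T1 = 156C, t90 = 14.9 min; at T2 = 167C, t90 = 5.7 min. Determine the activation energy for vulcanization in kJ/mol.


T1 = 429.15 K, T2 = 440.15 K
1/T1 - 1/T2 = 5.8235e-05
ln(t1/t2) = ln(14.9/5.7) = 0.9609
Ea = 8.314 * 0.9609 / 5.8235e-05 = 137183.8885 J/mol
Ea = 137.18 kJ/mol

137.18 kJ/mol


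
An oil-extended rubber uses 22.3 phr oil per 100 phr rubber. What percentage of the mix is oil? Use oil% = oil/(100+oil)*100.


Oil % = oil / (100 + oil) * 100
= 22.3 / (100 + 22.3) * 100
= 22.3 / 122.3 * 100
= 18.23%

18.23%


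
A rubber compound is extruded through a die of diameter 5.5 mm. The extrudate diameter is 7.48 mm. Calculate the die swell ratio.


Die swell ratio = D_extrudate / D_die
= 7.48 / 5.5
= 1.36

Die swell = 1.36


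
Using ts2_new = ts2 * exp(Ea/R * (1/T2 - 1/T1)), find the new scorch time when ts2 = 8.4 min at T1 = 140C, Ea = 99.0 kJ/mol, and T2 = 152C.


Convert temperatures: T1 = 140 + 273.15 = 413.15 K, T2 = 152 + 273.15 = 425.15 K
ts2_new = 8.4 * exp(99000 / 8.314 * (1/425.15 - 1/413.15))
1/T2 - 1/T1 = -6.8317e-05
ts2_new = 3.72 min

3.72 min


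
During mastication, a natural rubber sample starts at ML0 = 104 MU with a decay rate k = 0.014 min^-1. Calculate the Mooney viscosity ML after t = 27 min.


ML = ML0 * exp(-k * t)
ML = 104 * exp(-0.014 * 27)
ML = 104 * 0.6852
ML = 71.26 MU

71.26 MU


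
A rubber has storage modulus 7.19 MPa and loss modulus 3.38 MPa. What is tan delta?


tan delta = E'' / E'
= 3.38 / 7.19
= 0.4701

tan delta = 0.4701


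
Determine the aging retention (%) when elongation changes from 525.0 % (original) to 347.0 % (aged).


Retention = aged / original * 100
= 347.0 / 525.0 * 100
= 66.1%

66.1%


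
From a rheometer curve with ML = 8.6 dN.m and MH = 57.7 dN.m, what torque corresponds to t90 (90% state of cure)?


M90 = ML + 0.9 * (MH - ML)
M90 = 8.6 + 0.9 * (57.7 - 8.6)
M90 = 8.6 + 0.9 * 49.1
M90 = 52.79 dN.m

52.79 dN.m


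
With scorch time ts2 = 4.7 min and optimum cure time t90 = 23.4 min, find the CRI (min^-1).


CRI = 100 / (t90 - ts2)
= 100 / (23.4 - 4.7)
= 100 / 18.7
= 5.35 min^-1

5.35 min^-1


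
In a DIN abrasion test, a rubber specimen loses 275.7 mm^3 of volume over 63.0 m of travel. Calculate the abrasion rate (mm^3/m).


Rate = volume_loss / distance
= 275.7 / 63.0
= 4.376 mm^3/m

4.376 mm^3/m


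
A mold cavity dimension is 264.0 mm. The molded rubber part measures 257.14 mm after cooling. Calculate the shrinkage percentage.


Shrinkage = (mold - part) / mold * 100
= (264.0 - 257.14) / 264.0 * 100
= 6.86 / 264.0 * 100
= 2.6%

2.6%


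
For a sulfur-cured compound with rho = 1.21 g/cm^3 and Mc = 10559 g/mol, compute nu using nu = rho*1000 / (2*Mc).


nu = rho * 1000 / (2 * Mc)
nu = 1.21 * 1000 / (2 * 10559)
nu = 1210.0 / 21118
nu = 0.0573 mol/L

0.0573 mol/L


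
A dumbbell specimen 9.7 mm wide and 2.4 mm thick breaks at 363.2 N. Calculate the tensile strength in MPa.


Area = width * thickness = 9.7 * 2.4 = 23.28 mm^2
TS = force / area = 363.2 / 23.28 = 15.6 MPa

15.6 MPa


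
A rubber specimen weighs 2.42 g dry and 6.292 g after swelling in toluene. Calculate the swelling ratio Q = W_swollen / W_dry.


Q = W_swollen / W_dry
Q = 6.292 / 2.42
Q = 2.6

Q = 2.6


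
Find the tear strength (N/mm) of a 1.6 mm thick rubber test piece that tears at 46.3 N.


Tear strength = force / thickness
= 46.3 / 1.6
= 28.94 N/mm

28.94 N/mm


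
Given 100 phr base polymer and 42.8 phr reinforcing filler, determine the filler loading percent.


Filler % = filler / (rubber + filler) * 100
= 42.8 / (100 + 42.8) * 100
= 42.8 / 142.8 * 100
= 29.97%

29.97%


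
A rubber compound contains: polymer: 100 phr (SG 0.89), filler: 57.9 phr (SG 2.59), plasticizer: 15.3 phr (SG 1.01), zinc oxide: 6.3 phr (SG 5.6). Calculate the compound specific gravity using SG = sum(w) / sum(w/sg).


Sum of weights = 179.5
Volume contributions:
  polymer: 100/0.89 = 112.3596
  filler: 57.9/2.59 = 22.3552
  plasticizer: 15.3/1.01 = 15.1485
  zinc oxide: 6.3/5.6 = 1.1250
Sum of volumes = 150.9883
SG = 179.5 / 150.9883 = 1.189

SG = 1.189


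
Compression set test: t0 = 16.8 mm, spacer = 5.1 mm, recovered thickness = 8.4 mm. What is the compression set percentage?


CS = (t0 - recovered) / (t0 - ts) * 100
= (16.8 - 8.4) / (16.8 - 5.1) * 100
= 8.4 / 11.7 * 100
= 71.8%

71.8%


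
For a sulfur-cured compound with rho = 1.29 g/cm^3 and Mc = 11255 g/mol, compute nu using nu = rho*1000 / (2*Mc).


nu = rho * 1000 / (2 * Mc)
nu = 1.29 * 1000 / (2 * 11255)
nu = 1290.0 / 22510
nu = 0.0573 mol/L

0.0573 mol/L


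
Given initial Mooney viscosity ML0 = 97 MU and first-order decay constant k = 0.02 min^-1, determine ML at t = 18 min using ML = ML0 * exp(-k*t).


ML = ML0 * exp(-k * t)
ML = 97 * exp(-0.02 * 18)
ML = 97 * 0.6977
ML = 67.67 MU

67.67 MU


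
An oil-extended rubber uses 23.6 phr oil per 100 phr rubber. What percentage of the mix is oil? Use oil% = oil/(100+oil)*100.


Oil % = oil / (100 + oil) * 100
= 23.6 / (100 + 23.6) * 100
= 23.6 / 123.6 * 100
= 19.09%

19.09%


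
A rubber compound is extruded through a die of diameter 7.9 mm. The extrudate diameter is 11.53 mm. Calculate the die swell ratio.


Die swell ratio = D_extrudate / D_die
= 11.53 / 7.9
= 1.459

Die swell = 1.459


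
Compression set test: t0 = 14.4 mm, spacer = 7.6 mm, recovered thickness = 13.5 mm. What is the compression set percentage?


CS = (t0 - recovered) / (t0 - ts) * 100
= (14.4 - 13.5) / (14.4 - 7.6) * 100
= 0.9 / 6.8 * 100
= 13.2%

13.2%


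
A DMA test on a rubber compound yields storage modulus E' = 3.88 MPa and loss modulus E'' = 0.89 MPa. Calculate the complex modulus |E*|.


|E*| = sqrt(E'^2 + E''^2)
= sqrt(3.88^2 + 0.89^2)
= sqrt(15.0544 + 0.7921)
= 3.981 MPa

3.981 MPa


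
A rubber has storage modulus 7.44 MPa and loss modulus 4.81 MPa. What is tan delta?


tan delta = E'' / E'
= 4.81 / 7.44
= 0.6465

tan delta = 0.6465


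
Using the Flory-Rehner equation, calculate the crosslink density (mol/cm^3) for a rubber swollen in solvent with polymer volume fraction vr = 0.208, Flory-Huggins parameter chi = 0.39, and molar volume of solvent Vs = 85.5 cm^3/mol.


ln(1 - vr) = ln(1 - 0.208) = -0.2332
Numerator = -((-0.2332) + 0.208 + 0.39 * 0.208^2) = 0.0083
Denominator = 85.5 * (0.208^(1/3) - 0.208/2) = 41.7667
nu = 0.0083 / 41.7667 = 1.9922e-04 mol/cm^3

1.9922e-04 mol/cm^3


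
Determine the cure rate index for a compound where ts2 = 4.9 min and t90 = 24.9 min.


CRI = 100 / (t90 - ts2)
= 100 / (24.9 - 4.9)
= 100 / 20.0
= 5.0 min^-1

5.0 min^-1


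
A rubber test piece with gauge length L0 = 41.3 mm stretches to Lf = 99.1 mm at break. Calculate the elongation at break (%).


Elongation = (Lf - L0) / L0 * 100
= (99.1 - 41.3) / 41.3 * 100
= 57.8 / 41.3 * 100
= 140.0%

140.0%


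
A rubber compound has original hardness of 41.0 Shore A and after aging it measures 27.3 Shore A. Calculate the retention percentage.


Retention = aged / original * 100
= 27.3 / 41.0 * 100
= 66.6%

66.6%


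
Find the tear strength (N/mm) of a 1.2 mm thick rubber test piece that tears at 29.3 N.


Tear strength = force / thickness
= 29.3 / 1.2
= 24.42 N/mm

24.42 N/mm


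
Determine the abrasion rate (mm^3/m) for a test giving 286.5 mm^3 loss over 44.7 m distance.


Rate = volume_loss / distance
= 286.5 / 44.7
= 6.409 mm^3/m

6.409 mm^3/m


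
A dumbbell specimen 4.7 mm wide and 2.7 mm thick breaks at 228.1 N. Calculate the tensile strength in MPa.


Area = width * thickness = 4.7 * 2.7 = 12.69 mm^2
TS = force / area = 228.1 / 12.69 = 17.97 MPa

17.97 MPa


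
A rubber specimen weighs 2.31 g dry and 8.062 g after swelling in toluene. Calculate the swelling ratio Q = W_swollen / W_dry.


Q = W_swollen / W_dry
Q = 8.062 / 2.31
Q = 3.49

Q = 3.49


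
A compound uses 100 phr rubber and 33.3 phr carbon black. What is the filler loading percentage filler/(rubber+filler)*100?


Filler % = filler / (rubber + filler) * 100
= 33.3 / (100 + 33.3) * 100
= 33.3 / 133.3 * 100
= 24.98%

24.98%


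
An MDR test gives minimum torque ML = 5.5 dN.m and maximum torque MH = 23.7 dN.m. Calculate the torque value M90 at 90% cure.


M90 = ML + 0.9 * (MH - ML)
M90 = 5.5 + 0.9 * (23.7 - 5.5)
M90 = 5.5 + 0.9 * 18.2
M90 = 21.88 dN.m

21.88 dN.m


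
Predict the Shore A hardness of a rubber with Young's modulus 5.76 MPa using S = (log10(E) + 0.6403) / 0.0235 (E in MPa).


log10(E) = 0.0235*S - 0.6403  =>  S = (log10(E) + 0.6403) / 0.0235
log10(5.76) = 0.760422
S = (0.760422 + 0.6403) / 0.0235 = 1.400722 / 0.0235
S = 59.6

Shore A = 59.6


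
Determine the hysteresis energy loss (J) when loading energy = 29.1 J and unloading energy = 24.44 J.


Hysteresis loss = loading - unloading
= 29.1 - 24.44
= 4.66 J

4.66 J


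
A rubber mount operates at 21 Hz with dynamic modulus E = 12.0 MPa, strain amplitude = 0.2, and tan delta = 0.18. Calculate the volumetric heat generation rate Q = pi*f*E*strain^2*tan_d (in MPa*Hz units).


Q = pi * f * E * strain^2 * tan_d
= pi * 21 * 12.0 * 0.2^2 * 0.18
= pi * 21 * 12.0 * 0.0400 * 0.18
= 5.7001

Q = 5.7001


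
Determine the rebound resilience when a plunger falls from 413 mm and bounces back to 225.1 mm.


Resilience = h_rebound / h_drop * 100
= 225.1 / 413 * 100
= 54.5%

54.5%


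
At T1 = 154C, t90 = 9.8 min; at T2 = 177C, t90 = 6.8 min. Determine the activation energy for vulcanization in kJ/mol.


T1 = 427.15 K, T2 = 450.15 K
1/T1 - 1/T2 = 1.1962e-04
ln(t1/t2) = ln(9.8/6.8) = 0.3655
Ea = 8.314 * 0.3655 / 1.1962e-04 = 25401.5039 J/mol
Ea = 25.4 kJ/mol

25.4 kJ/mol


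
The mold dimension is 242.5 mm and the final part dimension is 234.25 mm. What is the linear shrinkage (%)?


Shrinkage = (mold - part) / mold * 100
= (242.5 - 234.25) / 242.5 * 100
= 8.25 / 242.5 * 100
= 3.4%

3.4%


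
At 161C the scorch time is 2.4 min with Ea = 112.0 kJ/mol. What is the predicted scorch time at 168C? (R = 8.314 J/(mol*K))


Convert temperatures: T1 = 161 + 273.15 = 434.15 K, T2 = 168 + 273.15 = 441.15 K
ts2_new = 2.4 * exp(112000 / 8.314 * (1/441.15 - 1/434.15))
1/T2 - 1/T1 = -3.6549e-05
ts2_new = 1.47 min

1.47 min


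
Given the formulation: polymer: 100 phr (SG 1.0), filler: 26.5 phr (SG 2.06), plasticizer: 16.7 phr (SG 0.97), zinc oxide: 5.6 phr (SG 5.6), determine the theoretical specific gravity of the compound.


Sum of weights = 148.8
Volume contributions:
  polymer: 100/1.0 = 100.0000
  filler: 26.5/2.06 = 12.8641
  plasticizer: 16.7/0.97 = 17.2165
  zinc oxide: 5.6/5.6 = 1.0000
Sum of volumes = 131.0806
SG = 148.8 / 131.0806 = 1.135

SG = 1.135


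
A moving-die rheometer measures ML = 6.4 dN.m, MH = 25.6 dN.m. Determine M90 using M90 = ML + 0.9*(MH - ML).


M90 = ML + 0.9 * (MH - ML)
M90 = 6.4 + 0.9 * (25.6 - 6.4)
M90 = 6.4 + 0.9 * 19.2
M90 = 23.68 dN.m

23.68 dN.m


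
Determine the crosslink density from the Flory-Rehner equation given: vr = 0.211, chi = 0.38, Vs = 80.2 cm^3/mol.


ln(1 - vr) = ln(1 - 0.211) = -0.2370
Numerator = -((-0.2370) + 0.211 + 0.38 * 0.211^2) = 0.0091
Denominator = 80.2 * (0.211^(1/3) - 0.211/2) = 39.2847
nu = 0.0091 / 39.2847 = 2.3090e-04 mol/cm^3

2.3090e-04 mol/cm^3


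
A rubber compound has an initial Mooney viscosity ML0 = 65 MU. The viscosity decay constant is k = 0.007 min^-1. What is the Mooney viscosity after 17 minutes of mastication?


ML = ML0 * exp(-k * t)
ML = 65 * exp(-0.007 * 17)
ML = 65 * 0.8878
ML = 57.71 MU

57.71 MU


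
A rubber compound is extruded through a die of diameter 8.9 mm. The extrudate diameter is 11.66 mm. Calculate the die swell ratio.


Die swell ratio = D_extrudate / D_die
= 11.66 / 8.9
= 1.31

Die swell = 1.31


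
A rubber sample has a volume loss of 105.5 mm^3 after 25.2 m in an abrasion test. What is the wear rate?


Rate = volume_loss / distance
= 105.5 / 25.2
= 4.187 mm^3/m

4.187 mm^3/m


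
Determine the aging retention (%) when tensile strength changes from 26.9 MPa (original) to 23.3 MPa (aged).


Retention = aged / original * 100
= 23.3 / 26.9 * 100
= 86.6%

86.6%


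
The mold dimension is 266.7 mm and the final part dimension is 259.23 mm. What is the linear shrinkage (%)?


Shrinkage = (mold - part) / mold * 100
= (266.7 - 259.23) / 266.7 * 100
= 7.47 / 266.7 * 100
= 2.8%

2.8%


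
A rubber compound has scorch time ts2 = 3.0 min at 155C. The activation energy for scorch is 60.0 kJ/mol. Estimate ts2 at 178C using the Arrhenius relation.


Convert temperatures: T1 = 155 + 273.15 = 428.15 K, T2 = 178 + 273.15 = 451.15 K
ts2_new = 3.0 * exp(60000 / 8.314 * (1/451.15 - 1/428.15))
1/T2 - 1/T1 = -1.1907e-04
ts2_new = 1.27 min

1.27 min


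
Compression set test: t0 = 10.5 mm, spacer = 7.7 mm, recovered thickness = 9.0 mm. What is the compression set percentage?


CS = (t0 - recovered) / (t0 - ts) * 100
= (10.5 - 9.0) / (10.5 - 7.7) * 100
= 1.5 / 2.8 * 100
= 53.6%

53.6%


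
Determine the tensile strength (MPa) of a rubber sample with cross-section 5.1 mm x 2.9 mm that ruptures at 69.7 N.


Area = width * thickness = 5.1 * 2.9 = 14.79 mm^2
TS = force / area = 69.7 / 14.79 = 4.71 MPa

4.71 MPa


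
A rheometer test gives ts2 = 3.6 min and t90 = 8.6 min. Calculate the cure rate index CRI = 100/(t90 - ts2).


CRI = 100 / (t90 - ts2)
= 100 / (8.6 - 3.6)
= 100 / 5.0
= 20.0 min^-1

20.0 min^-1


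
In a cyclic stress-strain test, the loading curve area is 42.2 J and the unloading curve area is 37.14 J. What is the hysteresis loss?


Hysteresis loss = loading - unloading
= 42.2 - 37.14
= 5.06 J

5.06 J


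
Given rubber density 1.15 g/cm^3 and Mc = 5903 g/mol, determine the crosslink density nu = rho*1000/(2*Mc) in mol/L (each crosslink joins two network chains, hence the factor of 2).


nu = rho * 1000 / (2 * Mc)
nu = 1.15 * 1000 / (2 * 5903)
nu = 1150.0 / 11806
nu = 0.0974 mol/L

0.0974 mol/L


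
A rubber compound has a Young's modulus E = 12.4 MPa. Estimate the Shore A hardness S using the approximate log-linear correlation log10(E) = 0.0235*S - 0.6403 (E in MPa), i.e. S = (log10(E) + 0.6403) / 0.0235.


log10(E) = 0.0235*S - 0.6403  =>  S = (log10(E) + 0.6403) / 0.0235
log10(12.4) = 1.093422
S = (1.093422 + 0.6403) / 0.0235 = 1.733722 / 0.0235
S = 73.8

Shore A = 73.8


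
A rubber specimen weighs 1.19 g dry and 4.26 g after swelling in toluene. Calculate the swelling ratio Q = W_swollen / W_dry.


Q = W_swollen / W_dry
Q = 4.26 / 1.19
Q = 3.58

Q = 3.58


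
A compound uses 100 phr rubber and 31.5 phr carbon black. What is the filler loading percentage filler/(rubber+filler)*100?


Filler % = filler / (rubber + filler) * 100
= 31.5 / (100 + 31.5) * 100
= 31.5 / 131.5 * 100
= 23.95%

23.95%


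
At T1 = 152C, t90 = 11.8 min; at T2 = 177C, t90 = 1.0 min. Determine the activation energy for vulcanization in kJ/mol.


T1 = 425.15 K, T2 = 450.15 K
1/T1 - 1/T2 = 1.3063e-04
ln(t1/t2) = ln(11.8/1.0) = 2.4681
Ea = 8.314 * 2.4681 / 1.3063e-04 = 157084.0605 J/mol
Ea = 157.08 kJ/mol

157.08 kJ/mol


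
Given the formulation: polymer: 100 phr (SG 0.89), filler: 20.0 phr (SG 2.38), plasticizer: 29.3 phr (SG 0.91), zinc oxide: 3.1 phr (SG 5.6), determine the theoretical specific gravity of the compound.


Sum of weights = 152.4
Volume contributions:
  polymer: 100/0.89 = 112.3596
  filler: 20.0/2.38 = 8.4034
  plasticizer: 29.3/0.91 = 32.1978
  zinc oxide: 3.1/5.6 = 0.5536
Sum of volumes = 153.5143
SG = 152.4 / 153.5143 = 0.993

SG = 0.993


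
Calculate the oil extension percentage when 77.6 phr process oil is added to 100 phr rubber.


Oil % = oil / (100 + oil) * 100
= 77.6 / (100 + 77.6) * 100
= 77.6 / 177.6 * 100
= 43.69%

43.69%


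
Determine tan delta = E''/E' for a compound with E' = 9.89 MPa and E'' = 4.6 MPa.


tan delta = E'' / E'
= 4.6 / 9.89
= 0.4651

tan delta = 0.4651


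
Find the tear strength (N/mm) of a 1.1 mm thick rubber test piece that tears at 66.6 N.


Tear strength = force / thickness
= 66.6 / 1.1
= 60.55 N/mm

60.55 N/mm


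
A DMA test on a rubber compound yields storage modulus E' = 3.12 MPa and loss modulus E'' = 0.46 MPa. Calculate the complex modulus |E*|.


|E*| = sqrt(E'^2 + E''^2)
= sqrt(3.12^2 + 0.46^2)
= sqrt(9.7344 + 0.2116)
= 3.154 MPa

3.154 MPa


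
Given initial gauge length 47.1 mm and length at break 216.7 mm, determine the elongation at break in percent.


Elongation = (Lf - L0) / L0 * 100
= (216.7 - 47.1) / 47.1 * 100
= 169.6 / 47.1 * 100
= 360.1%

360.1%


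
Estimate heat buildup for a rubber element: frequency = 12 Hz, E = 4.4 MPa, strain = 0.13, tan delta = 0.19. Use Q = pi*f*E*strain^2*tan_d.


Q = pi * f * E * strain^2 * tan_d
= pi * 12 * 4.4 * 0.13^2 * 0.19
= pi * 12 * 4.4 * 0.0169 * 0.19
= 0.5326

Q = 0.5326


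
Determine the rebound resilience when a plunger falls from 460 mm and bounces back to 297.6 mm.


Resilience = h_rebound / h_drop * 100
= 297.6 / 460 * 100
= 64.7%

64.7%


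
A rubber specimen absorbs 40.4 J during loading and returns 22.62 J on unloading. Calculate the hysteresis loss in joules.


Hysteresis loss = loading - unloading
= 40.4 - 22.62
= 17.78 J

17.78 J


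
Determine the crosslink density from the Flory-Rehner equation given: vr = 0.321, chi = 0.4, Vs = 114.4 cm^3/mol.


ln(1 - vr) = ln(1 - 0.321) = -0.3871
Numerator = -((-0.3871) + 0.321 + 0.4 * 0.321^2) = 0.0249
Denominator = 114.4 * (0.321^(1/3) - 0.321/2) = 59.9687
nu = 0.0249 / 59.9687 = 4.1551e-04 mol/cm^3

4.1551e-04 mol/cm^3


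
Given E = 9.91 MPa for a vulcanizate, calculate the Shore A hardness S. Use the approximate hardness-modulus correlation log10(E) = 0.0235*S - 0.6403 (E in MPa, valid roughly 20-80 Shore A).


log10(E) = 0.0235*S - 0.6403  =>  S = (log10(E) + 0.6403) / 0.0235
log10(9.91) = 0.996074
S = (0.996074 + 0.6403) / 0.0235 = 1.636374 / 0.0235
S = 69.6

Shore A = 69.6


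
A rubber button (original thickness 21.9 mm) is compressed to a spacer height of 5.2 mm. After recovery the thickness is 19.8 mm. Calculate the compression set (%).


CS = (t0 - recovered) / (t0 - ts) * 100
= (21.9 - 19.8) / (21.9 - 5.2) * 100
= 2.1 / 16.7 * 100
= 12.6%

12.6%


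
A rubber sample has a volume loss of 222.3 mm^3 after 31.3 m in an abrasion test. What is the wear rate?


Rate = volume_loss / distance
= 222.3 / 31.3
= 7.102 mm^3/m

7.102 mm^3/m


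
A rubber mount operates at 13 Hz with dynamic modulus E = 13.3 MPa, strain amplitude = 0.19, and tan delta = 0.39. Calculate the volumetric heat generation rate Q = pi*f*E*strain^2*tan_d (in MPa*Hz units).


Q = pi * f * E * strain^2 * tan_d
= pi * 13 * 13.3 * 0.19^2 * 0.39
= pi * 13 * 13.3 * 0.0361 * 0.39
= 7.6475

Q = 7.6475


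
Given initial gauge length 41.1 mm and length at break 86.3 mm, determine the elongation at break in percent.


Elongation = (Lf - L0) / L0 * 100
= (86.3 - 41.1) / 41.1 * 100
= 45.2 / 41.1 * 100
= 110.0%

110.0%


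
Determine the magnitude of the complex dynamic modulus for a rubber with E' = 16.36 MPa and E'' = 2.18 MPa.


|E*| = sqrt(E'^2 + E''^2)
= sqrt(16.36^2 + 2.18^2)
= sqrt(267.6496 + 4.7524)
= 16.505 MPa

16.505 MPa


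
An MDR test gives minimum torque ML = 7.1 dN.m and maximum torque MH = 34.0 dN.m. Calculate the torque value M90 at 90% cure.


M90 = ML + 0.9 * (MH - ML)
M90 = 7.1 + 0.9 * (34.0 - 7.1)
M90 = 7.1 + 0.9 * 26.9
M90 = 31.31 dN.m

31.31 dN.m


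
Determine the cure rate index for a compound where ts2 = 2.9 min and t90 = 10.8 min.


CRI = 100 / (t90 - ts2)
= 100 / (10.8 - 2.9)
= 100 / 7.9
= 12.66 min^-1

12.66 min^-1


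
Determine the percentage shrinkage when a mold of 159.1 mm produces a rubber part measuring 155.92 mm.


Shrinkage = (mold - part) / mold * 100
= (159.1 - 155.92) / 159.1 * 100
= 3.18 / 159.1 * 100
= 2.0%

2.0%


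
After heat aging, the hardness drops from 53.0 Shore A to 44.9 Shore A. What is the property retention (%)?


Retention = aged / original * 100
= 44.9 / 53.0 * 100
= 84.7%

84.7%


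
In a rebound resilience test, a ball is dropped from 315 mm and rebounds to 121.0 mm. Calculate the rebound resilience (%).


Resilience = h_rebound / h_drop * 100
= 121.0 / 315 * 100
= 38.4%

38.4%


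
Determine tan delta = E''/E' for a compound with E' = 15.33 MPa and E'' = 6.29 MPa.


tan delta = E'' / E'
= 6.29 / 15.33
= 0.4103

tan delta = 0.4103


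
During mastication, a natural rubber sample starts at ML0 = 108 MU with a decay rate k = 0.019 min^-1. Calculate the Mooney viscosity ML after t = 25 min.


ML = ML0 * exp(-k * t)
ML = 108 * exp(-0.019 * 25)
ML = 108 * 0.6219
ML = 67.16 MU

67.16 MU


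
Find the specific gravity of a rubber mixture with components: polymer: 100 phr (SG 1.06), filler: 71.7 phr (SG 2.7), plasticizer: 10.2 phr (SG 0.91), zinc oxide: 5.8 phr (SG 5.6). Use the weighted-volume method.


Sum of weights = 187.7
Volume contributions:
  polymer: 100/1.06 = 94.3396
  filler: 71.7/2.7 = 26.5556
  plasticizer: 10.2/0.91 = 11.2088
  zinc oxide: 5.8/5.6 = 1.0357
Sum of volumes = 133.1397
SG = 187.7 / 133.1397 = 1.41

SG = 1.41


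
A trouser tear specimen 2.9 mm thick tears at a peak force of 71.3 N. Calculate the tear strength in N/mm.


Tear strength = force / thickness
= 71.3 / 2.9
= 24.59 N/mm

24.59 N/mm


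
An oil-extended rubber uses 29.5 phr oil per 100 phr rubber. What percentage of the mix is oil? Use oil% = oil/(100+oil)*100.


Oil % = oil / (100 + oil) * 100
= 29.5 / (100 + 29.5) * 100
= 29.5 / 129.5 * 100
= 22.78%

22.78%


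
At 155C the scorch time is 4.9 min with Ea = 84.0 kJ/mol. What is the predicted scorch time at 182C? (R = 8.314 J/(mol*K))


Convert temperatures: T1 = 155 + 273.15 = 428.15 K, T2 = 182 + 273.15 = 455.15 K
ts2_new = 4.9 * exp(84000 / 8.314 * (1/455.15 - 1/428.15))
1/T2 - 1/T1 = -1.3855e-04
ts2_new = 1.21 min

1.21 min


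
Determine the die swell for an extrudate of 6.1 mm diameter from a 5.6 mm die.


Die swell ratio = D_extrudate / D_die
= 6.1 / 5.6
= 1.089

Die swell = 1.089


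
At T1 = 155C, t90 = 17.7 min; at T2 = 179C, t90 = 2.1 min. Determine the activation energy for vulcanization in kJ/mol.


T1 = 428.15 K, T2 = 452.15 K
1/T1 - 1/T2 = 1.2397e-04
ln(t1/t2) = ln(17.7/2.1) = 2.1316
Ea = 8.314 * 2.1316 / 1.2397e-04 = 142951.4400 J/mol
Ea = 142.95 kJ/mol

142.95 kJ/mol


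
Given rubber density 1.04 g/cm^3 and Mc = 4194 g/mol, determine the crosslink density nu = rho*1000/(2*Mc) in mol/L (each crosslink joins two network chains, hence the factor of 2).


nu = rho * 1000 / (2 * Mc)
nu = 1.04 * 1000 / (2 * 4194)
nu = 1040.0 / 8388
nu = 0.1240 mol/L

0.1240 mol/L


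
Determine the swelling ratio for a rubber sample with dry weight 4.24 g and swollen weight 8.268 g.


Q = W_swollen / W_dry
Q = 8.268 / 4.24
Q = 1.95

Q = 1.95


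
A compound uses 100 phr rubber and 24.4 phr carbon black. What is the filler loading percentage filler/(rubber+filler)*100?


Filler % = filler / (rubber + filler) * 100
= 24.4 / (100 + 24.4) * 100
= 24.4 / 124.4 * 100
= 19.61%

19.61%


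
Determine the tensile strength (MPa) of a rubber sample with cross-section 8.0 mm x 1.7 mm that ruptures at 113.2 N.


Area = width * thickness = 8.0 * 1.7 = 13.6 mm^2
TS = force / area = 113.2 / 13.6 = 8.32 MPa

8.32 MPa


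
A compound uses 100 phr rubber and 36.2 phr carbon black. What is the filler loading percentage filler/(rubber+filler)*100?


Filler % = filler / (rubber + filler) * 100
= 36.2 / (100 + 36.2) * 100
= 36.2 / 136.2 * 100
= 26.58%

26.58%


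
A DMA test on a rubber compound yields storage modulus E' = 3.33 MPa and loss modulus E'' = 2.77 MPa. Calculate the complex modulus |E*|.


|E*| = sqrt(E'^2 + E''^2)
= sqrt(3.33^2 + 2.77^2)
= sqrt(11.0889 + 7.6729)
= 4.331 MPa

4.331 MPa


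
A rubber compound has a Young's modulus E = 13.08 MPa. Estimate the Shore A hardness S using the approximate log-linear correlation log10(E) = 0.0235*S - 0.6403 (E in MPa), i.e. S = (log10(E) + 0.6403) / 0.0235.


log10(E) = 0.0235*S - 0.6403  =>  S = (log10(E) + 0.6403) / 0.0235
log10(13.08) = 1.116608
S = (1.116608 + 0.6403) / 0.0235 = 1.756908 / 0.0235
S = 74.8

Shore A = 74.8


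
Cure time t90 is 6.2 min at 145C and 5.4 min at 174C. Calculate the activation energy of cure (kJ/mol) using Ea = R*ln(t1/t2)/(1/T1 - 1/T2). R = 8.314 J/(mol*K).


T1 = 418.15 K, T2 = 447.15 K
1/T1 - 1/T2 = 1.5510e-04
ln(t1/t2) = ln(6.2/5.4) = 0.1382
Ea = 8.314 * 0.1382 / 1.5510e-04 = 7405.4135 J/mol
Ea = 7.41 kJ/mol

7.41 kJ/mol


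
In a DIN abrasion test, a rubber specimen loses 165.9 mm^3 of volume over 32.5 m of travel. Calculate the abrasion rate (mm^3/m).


Rate = volume_loss / distance
= 165.9 / 32.5
= 5.105 mm^3/m

5.105 mm^3/m


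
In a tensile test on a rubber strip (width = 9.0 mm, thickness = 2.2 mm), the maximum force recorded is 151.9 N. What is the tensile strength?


Area = width * thickness = 9.0 * 2.2 = 19.8 mm^2
TS = force / area = 151.9 / 19.8 = 7.67 MPa

7.67 MPa
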